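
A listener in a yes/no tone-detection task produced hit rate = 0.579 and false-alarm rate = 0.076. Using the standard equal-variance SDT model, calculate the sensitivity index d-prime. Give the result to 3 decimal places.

d-prime = 1.632

z(H) = 0.1993
z(FA) = -1.4325
d' = z(H) − z(FA) = 0.1993 − (-1.4325) = 1.6318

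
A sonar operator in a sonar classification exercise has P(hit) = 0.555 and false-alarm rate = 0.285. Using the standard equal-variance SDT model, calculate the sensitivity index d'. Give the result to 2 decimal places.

d' = 0.71

Φ⁻¹(H) = 0.138
Φ⁻¹(FA) = -0.568
d' = z(H) − z(FA) = 0.138 − (-0.568) = 0.706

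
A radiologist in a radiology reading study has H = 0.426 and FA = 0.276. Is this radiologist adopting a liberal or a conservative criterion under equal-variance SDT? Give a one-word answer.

conservative

z(H) = -0.187, z(FA) = -0.595
c = −½·(z(H) + z(FA)) = 0.391
c > 0 → conservative criterion (biased toward responding “no”).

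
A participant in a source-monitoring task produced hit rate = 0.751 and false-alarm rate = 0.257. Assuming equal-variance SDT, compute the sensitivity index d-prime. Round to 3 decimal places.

d-prime = 1.330

z(0.751) = 0.6776, z(0.257) = -0.6526
d' = z(H) − z(FA) = 0.6776 − (-0.6526) = 1.3302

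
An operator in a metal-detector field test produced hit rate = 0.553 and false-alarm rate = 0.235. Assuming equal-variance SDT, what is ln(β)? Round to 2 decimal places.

Φ⁻¹(H) = Φ⁻¹(0.553) = 0.133
Φ⁻¹(FA) = Φ⁻¹(0.235) = -0.722
ln β = −½·[z(H)² − z(FA)²] = −0.5 × (0.018 − 0.521) = 0.2515

ln β = 0.25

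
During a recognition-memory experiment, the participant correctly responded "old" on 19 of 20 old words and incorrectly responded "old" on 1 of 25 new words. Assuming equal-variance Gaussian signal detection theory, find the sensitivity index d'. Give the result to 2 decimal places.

d' = 3.40

H = 19/20 = 0.9500
FA = 1/25 = 0.0400
z(H) = z(0.9500) = 1.6449
z(FA) = z(0.0400) = -1.7507
d' = z(H) − z(FA) = 1.6449 − (-1.7507) = 3.3956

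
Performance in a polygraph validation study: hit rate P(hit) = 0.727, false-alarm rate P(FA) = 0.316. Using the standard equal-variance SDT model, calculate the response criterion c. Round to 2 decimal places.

z(H) = z(0.727) = 0.604
z(FA) = z(0.316) = -0.479
c = −½·[z(H) + z(FA)] = −0.5 × (0.604 + (-0.479)) = -0.0625
c < 0: the examiner has a liberal response bias.

c = -0.06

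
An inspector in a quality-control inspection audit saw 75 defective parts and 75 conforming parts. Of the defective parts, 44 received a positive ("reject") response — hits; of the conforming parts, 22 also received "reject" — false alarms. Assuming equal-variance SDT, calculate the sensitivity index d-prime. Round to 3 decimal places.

H = 44/75 = 0.5867
FA = 22/75 = 0.2933
Φ⁻¹(H) = 0.2191
Φ⁻¹(FA) = -0.5438
d' = z(H) − z(FA) = 0.2191 − (-0.5438) = 0.7629

d-prime = 0.763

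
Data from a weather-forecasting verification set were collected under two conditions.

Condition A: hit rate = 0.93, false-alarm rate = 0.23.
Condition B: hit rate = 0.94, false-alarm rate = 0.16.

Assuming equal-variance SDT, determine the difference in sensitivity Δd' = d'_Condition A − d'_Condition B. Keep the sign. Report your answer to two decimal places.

Δd' = -0.33

Condition A: z(0.93) = 1.476, z(0.23) = -0.739, d' = 2.215
Condition B: z(0.94) = 1.555, z(0.16) = -0.994, d' = 2.549
Δd' = d'_Condition A − d'_Condition B = 2.215 − 2.549 = -0.334
Condition B has the higher sensitivity.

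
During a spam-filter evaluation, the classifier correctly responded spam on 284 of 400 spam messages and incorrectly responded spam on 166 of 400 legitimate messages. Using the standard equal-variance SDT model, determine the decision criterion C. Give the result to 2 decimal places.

H = 284/400 = 0.7100
FA = 166/400 = 0.4150
z(H) = 0.5534
z(FA) = -0.2147
c = −½·[z(H) + z(FA)] = −0.5 × (0.5534 + (-0.2147)) = -0.16935
c < 0: the classifier has a liberal response bias.

C = -0.17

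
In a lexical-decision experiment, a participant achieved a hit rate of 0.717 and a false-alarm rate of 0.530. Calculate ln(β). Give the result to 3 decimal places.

ln β = -0.162

Φ⁻¹(H) = Φ⁻¹(0.717) = 0.5740
Φ⁻¹(FA) = Φ⁻¹(0.530) = 0.0753
ln β = −½·[z(H)² − z(FA)²] = −0.5 × (0.3295 − 0.0057) = -0.1619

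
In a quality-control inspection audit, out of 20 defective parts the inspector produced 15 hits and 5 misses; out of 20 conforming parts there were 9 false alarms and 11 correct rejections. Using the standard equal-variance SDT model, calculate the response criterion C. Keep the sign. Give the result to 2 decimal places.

C = -0.27

H = 15/20 = 0.7500
FA = 9/20 = 0.4500
z(0.7500) = 0.6745, z(0.4500) = -0.1257
c = −½·[z(H) + z(FA)] = −0.5 × (0.6745 + (-0.1257)) = -0.2744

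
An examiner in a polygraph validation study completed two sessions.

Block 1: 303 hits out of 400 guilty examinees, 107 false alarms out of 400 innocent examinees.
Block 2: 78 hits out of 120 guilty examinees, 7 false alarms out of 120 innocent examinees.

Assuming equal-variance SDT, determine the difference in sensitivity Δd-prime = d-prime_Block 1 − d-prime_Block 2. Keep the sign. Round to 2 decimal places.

Block 1: z(0.7575) = 0.698, z(0.2675) = -0.620, d' = 1.318
Block 2: z(0.6500) = 0.385, z(0.0583) = -1.569, d' = 1.954
Δd' = d'_Block 1 − d'_Block 2 = 1.318 − 1.954 = -0.636
Block 2 has the higher sensitivity.

Δd-prime = -0.64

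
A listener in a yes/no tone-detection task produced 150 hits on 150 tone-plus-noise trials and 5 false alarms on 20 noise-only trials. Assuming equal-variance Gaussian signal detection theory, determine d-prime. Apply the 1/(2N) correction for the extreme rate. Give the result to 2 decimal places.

d-prime = 3.39

The hit rate is 150/150 = 1, so apply the 1/(2N) correction: H → 1 − 1/(2·150) = 0.99667.
z(H) = z(0.99667) = 2.713
z(FA) = z(0.25000) = -0.674
d' = 2.713 − (-0.674) = 3.387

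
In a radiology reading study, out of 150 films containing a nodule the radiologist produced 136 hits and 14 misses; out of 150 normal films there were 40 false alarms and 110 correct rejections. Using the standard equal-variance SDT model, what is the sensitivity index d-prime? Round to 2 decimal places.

H = 136/150 = 0.9067
FA = 40/150 = 0.2667
z(H) = 1.321
z(FA) = -0.623
d' = z(H) − z(FA) = 1.321 − (-0.623) = 1.944

d-prime = 1.94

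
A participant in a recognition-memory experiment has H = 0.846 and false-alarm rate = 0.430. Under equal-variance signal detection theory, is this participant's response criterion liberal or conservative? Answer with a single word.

liberal

z(H) = 1.019, z(FA) = -0.176
c = −½·(z(H) + z(FA)) = -0.4215
c < 0 → liberal criterion (biased toward responding “yes”).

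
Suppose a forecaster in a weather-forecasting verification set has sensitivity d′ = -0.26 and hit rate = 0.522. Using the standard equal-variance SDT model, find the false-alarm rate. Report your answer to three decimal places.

false-alarm rate = 0.624

z(hit rate) = z(0.522) = 0.0552
z(FA) = z(H) − d' = 0.0552 − (-0.26) = 0.3152
false-alarm rate = Φ(0.3152) = 0.6237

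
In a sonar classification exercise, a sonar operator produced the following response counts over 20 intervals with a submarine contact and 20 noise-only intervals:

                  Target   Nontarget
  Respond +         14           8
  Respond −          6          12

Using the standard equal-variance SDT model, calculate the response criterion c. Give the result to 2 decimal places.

c = -0.14

H = 14/20 = 0.7000
FA = 8/20 = 0.4000
Φ⁻¹(H) = 0.524
Φ⁻¹(FA) = -0.253
c = −½·[z(H) + z(FA)] = −0.5 × (0.524 + (-0.253)) = -0.1355
c < 0: the sonar operator has a liberal response bias.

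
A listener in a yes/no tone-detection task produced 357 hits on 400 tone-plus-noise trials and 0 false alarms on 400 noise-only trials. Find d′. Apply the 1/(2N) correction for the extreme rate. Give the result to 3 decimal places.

The false-alarm rate is 0/400 = 0, so apply the 1/(2N) correction: FA → 1/(2·400) = 0.00125.
z(H) = z(0.89250) = 1.2399
z(FA) = z(0.00125) = -3.0233
d' = 1.2399 − (-3.0233) = 4.2632

d′ = 4.263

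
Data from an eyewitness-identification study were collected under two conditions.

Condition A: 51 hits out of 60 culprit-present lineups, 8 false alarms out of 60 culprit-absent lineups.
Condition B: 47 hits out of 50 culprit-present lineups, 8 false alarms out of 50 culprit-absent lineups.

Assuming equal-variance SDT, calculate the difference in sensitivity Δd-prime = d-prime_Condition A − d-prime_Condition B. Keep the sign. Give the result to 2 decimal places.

Condition A: z(0.8500) = 1.036, z(0.1333) = -1.111, d' = 2.147
Condition B: z(0.9400) = 1.555, z(0.1600) = -0.994, d' = 2.549
Δd' = d'_Condition A − d'_Condition B = 2.147 − 2.549 = -0.402
Condition B has the higher sensitivity.

Δd-prime = -0.40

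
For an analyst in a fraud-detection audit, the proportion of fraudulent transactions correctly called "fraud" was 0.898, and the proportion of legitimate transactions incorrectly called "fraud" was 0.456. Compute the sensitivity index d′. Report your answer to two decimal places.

d′ = 1.38

z(H) = 1.2702
z(FA) = -0.1105
d' = z(H) − z(FA) = 1.2702 − (-0.1105) = 1.3807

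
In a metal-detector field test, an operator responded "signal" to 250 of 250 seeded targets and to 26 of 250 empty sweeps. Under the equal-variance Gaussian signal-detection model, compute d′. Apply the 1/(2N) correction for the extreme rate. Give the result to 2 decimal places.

d′ = 4.14

The hit rate is 250/250 = 1, so apply the 1/(2N) correction: H → 1 − 1/(2·250) = 0.99800.
z(H) = z(0.99800) = 2.878
z(FA) = z(0.10400) = -1.259
d' = 2.878 − (-1.259) = 4.137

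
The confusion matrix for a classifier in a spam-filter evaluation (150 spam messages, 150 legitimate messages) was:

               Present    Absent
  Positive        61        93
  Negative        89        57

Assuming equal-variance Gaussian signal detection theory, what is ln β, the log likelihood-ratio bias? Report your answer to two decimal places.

ln β = 0.02

H = 61/150 = 0.4067
FA = 93/150 = 0.6200
z(H) = -0.236
z(FA) = 0.305
ln β = −½·[z(H)² − z(FA)²] = −0.5 × (0.056 − 0.093) = 0.0185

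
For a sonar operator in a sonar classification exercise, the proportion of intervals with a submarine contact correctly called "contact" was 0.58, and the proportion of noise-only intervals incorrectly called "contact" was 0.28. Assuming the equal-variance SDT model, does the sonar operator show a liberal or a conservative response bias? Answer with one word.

z(H) = 0.202, z(FA) = -0.583
c = −½·(z(H) + z(FA)) = 0.1905
c > 0 → conservative criterion (biased toward responding “no”).

conservative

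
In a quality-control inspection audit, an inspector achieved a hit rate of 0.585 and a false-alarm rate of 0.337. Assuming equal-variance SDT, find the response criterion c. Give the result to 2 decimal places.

z(0.585) = 0.2147, z(0.337) = -0.4207
c = −½·[z(H) + z(FA)] = −0.5 × (0.2147 + (-0.4207)) = 0.1030

c = 0.10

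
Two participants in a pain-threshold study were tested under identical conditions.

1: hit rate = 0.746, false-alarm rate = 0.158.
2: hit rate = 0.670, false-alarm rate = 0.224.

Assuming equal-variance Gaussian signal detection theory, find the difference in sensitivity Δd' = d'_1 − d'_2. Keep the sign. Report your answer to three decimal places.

Δd' = 0.466

1: z(0.746) = 0.6620, z(0.158) = -1.0027, d' = 1.6647
2: z(0.670) = 0.4399, z(0.224) = -0.7588, d' = 1.1987
Δd' = d'_1 − d'_2 = 1.6647 − 1.1987 = 0.4660
1 has the higher sensitivity.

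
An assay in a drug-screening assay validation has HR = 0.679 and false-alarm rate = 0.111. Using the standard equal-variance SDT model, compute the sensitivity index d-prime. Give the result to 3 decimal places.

z(H) = z(0.679) = 0.4649
z(FA) = z(0.111) = -1.2212
d' = z(H) − z(FA) = 0.4649 − (-1.2212) = 1.6861

d-prime = 1.686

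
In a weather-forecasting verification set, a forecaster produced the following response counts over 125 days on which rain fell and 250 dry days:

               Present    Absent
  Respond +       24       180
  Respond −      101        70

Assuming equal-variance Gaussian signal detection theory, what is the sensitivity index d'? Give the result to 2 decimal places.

d' = -1.45

H = 24/125 = 0.1920
FA = 180/250 = 0.7200
Φ⁻¹(H) = Φ⁻¹(0.1920) = -0.8705
Φ⁻¹(FA) = Φ⁻¹(0.7200) = 0.5828
d' = z(H) − z(FA) = -0.8705 − 0.5828 = -1.4533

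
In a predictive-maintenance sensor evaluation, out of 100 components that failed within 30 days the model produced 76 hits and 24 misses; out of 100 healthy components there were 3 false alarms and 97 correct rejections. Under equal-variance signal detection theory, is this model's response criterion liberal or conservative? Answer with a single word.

z(H) = 0.706, z(FA) = -1.881
c = −½·(z(H) + z(FA)) = 0.5875
c > 0 → conservative criterion (biased toward responding “no”).

conservative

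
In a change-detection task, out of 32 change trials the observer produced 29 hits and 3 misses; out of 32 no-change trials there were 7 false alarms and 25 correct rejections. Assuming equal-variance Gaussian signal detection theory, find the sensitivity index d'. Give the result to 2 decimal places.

H = 29/32 = 0.9062
FA = 7/32 = 0.2188
z(H) = 1.318
z(FA) = -0.776
d' = z(H) − z(FA) = 1.318 − (-0.776) = 2.094

d' = 2.09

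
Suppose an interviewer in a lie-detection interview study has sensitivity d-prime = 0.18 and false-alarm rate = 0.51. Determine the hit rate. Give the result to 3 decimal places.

z(false-alarm rate) = z(0.51) = 0.0251
z(H) = z(FA) + d' = 0.0251 + 0.18 = 0.2051
hit rate = Φ(0.2051) = 0.5813

hit rate = 0.581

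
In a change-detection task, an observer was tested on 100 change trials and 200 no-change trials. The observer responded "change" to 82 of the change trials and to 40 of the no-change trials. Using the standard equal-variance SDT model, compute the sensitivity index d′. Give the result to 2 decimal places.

H = 82/100 = 0.8200
FA = 40/200 = 0.2000
Φ⁻¹(H) = Φ⁻¹(0.8200) = 0.915
Φ⁻¹(FA) = Φ⁻¹(0.2000) = -0.842
d' = z(H) − z(FA) = 0.915 − (-0.842) = 1.757

d′ = 1.76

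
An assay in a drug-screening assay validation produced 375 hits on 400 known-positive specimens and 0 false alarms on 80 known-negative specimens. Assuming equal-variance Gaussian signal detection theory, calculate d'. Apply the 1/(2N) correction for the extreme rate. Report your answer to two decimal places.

d' = 4.03

The false-alarm rate is 0/80 = 0, so apply the 1/(2N) correction: FA → 1/(2·80) = 0.00625.
z(H) = z(0.93750) = 1.534
z(FA) = z(0.00625) = -2.498
d' = 1.534 − (-2.498) = 4.032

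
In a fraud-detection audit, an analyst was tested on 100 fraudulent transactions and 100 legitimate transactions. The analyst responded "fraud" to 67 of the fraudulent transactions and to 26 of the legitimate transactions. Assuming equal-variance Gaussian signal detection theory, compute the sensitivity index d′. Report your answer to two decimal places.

H = 67/100 = 0.6700
FA = 26/100 = 0.2600
z(H) = z(0.6700) = 0.4399
z(FA) = z(0.2600) = -0.6433
d' = z(H) − z(FA) = 0.4399 − (-0.6433) = 1.0832

d′ = 1.08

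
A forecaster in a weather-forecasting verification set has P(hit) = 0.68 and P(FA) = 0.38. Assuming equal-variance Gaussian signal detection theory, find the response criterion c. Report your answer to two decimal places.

Φ⁻¹(H) = Φ⁻¹(0.68) = 0.468
Φ⁻¹(FA) = Φ⁻¹(0.38) = -0.305
c = −½·[z(H) + z(FA)] = −0.5 × (0.468 + (-0.305)) = -0.0815

c = -0.08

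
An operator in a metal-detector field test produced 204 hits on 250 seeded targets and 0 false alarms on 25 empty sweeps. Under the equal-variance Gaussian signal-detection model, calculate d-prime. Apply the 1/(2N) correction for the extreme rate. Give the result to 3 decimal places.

d-prime = 2.954

The false-alarm rate is 0/25 = 0, so apply the 1/(2N) correction: FA → 1/(2·25) = 0.02000.
z(H) = z(0.81600) = 0.9002
z(FA) = z(0.02000) = -2.0537
d' = 0.9002 − (-2.0537) = 2.9539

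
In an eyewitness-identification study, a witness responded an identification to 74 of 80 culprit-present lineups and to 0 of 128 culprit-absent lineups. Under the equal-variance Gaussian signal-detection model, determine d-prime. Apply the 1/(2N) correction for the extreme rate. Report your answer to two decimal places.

The false-alarm rate is 0/128 = 0, so apply the 1/(2N) correction: FA → 1/(2·128) = 0.00391.
z(H) = z(0.92500) = 1.440
z(FA) = z(0.00391) = -2.660
d' = 1.440 − (-2.660) = 4.100

d-prime = 4.10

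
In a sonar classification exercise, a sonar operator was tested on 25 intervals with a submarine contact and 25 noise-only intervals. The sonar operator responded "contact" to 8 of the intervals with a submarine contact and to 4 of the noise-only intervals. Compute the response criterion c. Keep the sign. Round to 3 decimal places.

H = 8/25 = 0.3200
FA = 4/25 = 0.1600
Φ⁻¹(0.3200) = -0.4677, Φ⁻¹(0.1600) = -0.9945
c = −½·[z(H) + z(FA)] = −0.5 × (-0.4677 + (-0.9945)) = 0.7311

c = 0.731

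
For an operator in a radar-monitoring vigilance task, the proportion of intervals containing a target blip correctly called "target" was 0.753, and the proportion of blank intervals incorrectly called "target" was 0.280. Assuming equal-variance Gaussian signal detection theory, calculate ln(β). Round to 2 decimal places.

Φ⁻¹(H) = Φ⁻¹(0.753) = 0.684
Φ⁻¹(FA) = Φ⁻¹(0.280) = -0.583
ln β = −½·[z(H)² − z(FA)²] = −0.5 × (0.468 − 0.340) = -0.064

ln β = -0.06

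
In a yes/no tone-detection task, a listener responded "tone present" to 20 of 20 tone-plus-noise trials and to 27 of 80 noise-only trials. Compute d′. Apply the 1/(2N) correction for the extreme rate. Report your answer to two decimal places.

The hit rate is 20/20 = 1, so apply the 1/(2N) correction: H → 1 − 1/(2·20) = 0.97500.
z(H) = z(0.97500) = 1.960
z(FA) = z(0.33750) = -0.419
d' = 1.960 − (-0.419) = 2.379

d′ = 2.38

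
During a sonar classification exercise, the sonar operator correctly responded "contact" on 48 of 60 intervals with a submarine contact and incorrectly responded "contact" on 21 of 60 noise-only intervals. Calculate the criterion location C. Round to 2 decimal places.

C = -0.23

H = 48/60 = 0.8000
FA = 21/60 = 0.3500
z(H) = 0.8416
z(FA) = -0.3853
c = −½·[z(H) + z(FA)] = −0.5 × (0.8416 + (-0.3853)) = -0.22815
c < 0: the sonar operator has a liberal response bias.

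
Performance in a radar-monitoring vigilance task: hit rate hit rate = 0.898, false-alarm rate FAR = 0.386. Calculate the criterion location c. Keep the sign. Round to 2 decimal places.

z(H) = 1.270
z(FA) = -0.290
c = −½·[z(H) + z(FA)] = −0.5 × (1.270 + (-0.290)) = -0.490

c = -0.49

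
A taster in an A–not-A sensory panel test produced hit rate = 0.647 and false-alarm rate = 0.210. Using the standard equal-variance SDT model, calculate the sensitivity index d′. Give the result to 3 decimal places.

z(H) = z(0.647) = 0.3772
z(FA) = z(0.210) = -0.8064
d' = z(H) − z(FA) = 0.3772 − (-0.8064) = 1.1836

d′ = 1.184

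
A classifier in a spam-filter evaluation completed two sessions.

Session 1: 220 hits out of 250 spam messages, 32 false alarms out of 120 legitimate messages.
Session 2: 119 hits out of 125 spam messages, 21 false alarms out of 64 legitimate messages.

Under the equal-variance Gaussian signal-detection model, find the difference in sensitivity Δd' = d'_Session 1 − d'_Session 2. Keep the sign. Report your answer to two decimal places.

Δd' = -0.31

Session 1: z(0.8800) = 1.175, z(0.2667) = -0.623, d' = 1.798
Session 2: z(0.9520) = 1.665, z(0.3281) = -0.445, d' = 2.110
Δd' = d'_Session 1 − d'_Session 2 = 1.798 − 2.110 = -0.312
Session 2 has the higher sensitivity.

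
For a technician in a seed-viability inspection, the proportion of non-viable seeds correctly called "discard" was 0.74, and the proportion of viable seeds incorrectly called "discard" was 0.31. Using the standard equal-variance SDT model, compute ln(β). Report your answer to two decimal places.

ln β = -0.08

Φ⁻¹(H) = Φ⁻¹(0.74) = 0.643
Φ⁻¹(FA) = Φ⁻¹(0.31) = -0.496
ln β = −½·[z(H)² − z(FA)²] = −0.5 × (0.413 − 0.246) = -0.0835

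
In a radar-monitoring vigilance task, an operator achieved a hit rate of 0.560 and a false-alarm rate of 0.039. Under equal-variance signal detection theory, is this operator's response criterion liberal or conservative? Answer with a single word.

conservative

z(H) = 0.151, z(FA) = -1.762
c = −½·(z(H) + z(FA)) = 0.8055
c > 0 → conservative criterion (biased toward responding “no”).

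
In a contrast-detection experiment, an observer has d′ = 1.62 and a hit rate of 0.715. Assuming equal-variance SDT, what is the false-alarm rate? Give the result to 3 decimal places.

z(hit rate) = z(0.715) = 0.5681
z(FA) = z(H) − d' = 0.5681 − 1.62 = -1.0519
false-alarm rate = Φ(-1.0519) = 0.1464

false-alarm rate = 0.146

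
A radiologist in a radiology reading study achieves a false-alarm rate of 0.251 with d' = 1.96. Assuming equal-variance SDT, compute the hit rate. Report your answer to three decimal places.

hit rate = 0.901

z(false-alarm rate) = z(0.251) = -0.6713
z(H) = z(FA) + d' = -0.6713 + 1.96 = 1.2887
hit rate = Φ(1.2887) = 0.9012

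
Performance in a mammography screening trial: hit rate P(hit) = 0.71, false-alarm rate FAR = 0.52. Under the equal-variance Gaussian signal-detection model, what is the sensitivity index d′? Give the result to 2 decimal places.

d′ = 0.50

z(0.71) = 0.5534, z(0.52) = 0.0502
d' = z(H) − z(FA) = 0.5534 − 0.0502 = 0.5032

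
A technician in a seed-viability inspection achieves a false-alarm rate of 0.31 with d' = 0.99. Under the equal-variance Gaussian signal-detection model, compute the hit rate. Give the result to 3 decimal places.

hit rate = 0.689

z(false-alarm rate) = z(0.31) = -0.4959
z(H) = z(FA) + d' = -0.4959 + 0.99 = 0.4941
hit rate = Φ(0.4941) = 0.6894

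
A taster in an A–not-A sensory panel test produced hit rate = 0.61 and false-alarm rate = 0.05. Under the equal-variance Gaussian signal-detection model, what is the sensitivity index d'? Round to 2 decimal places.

Φ⁻¹(H) = 0.2793
Φ⁻¹(FA) = -1.6449
d' = z(H) − z(FA) = 0.2793 − (-1.6449) = 1.9242

d' = 1.92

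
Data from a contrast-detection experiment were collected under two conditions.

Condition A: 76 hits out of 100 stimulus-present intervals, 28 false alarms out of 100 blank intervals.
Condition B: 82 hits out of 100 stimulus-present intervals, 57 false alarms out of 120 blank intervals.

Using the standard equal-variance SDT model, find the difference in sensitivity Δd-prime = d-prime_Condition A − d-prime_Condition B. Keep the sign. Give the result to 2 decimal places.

Condition A: z(0.7600) = 0.706, z(0.2800) = -0.583, d' = 1.289
Condition B: z(0.8200) = 0.915, z(0.4750) = -0.063, d' = 0.978
Δd' = d'_Condition A − d'_Condition B = 1.289 − 0.978 = 0.311
Condition A has the higher sensitivity.

Δd-prime = 0.31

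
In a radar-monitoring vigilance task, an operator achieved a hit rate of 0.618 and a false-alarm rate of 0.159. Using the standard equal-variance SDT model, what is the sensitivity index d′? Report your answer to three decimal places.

z(0.618) = 0.3002, z(0.159) = -0.9986
d' = z(H) − z(FA) = 0.3002 − (-0.9986) = 1.2988

d′ = 1.299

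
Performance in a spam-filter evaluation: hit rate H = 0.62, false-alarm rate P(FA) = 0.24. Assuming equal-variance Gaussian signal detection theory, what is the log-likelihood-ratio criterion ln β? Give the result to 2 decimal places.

z(H) = 0.305
z(FA) = -0.706
ln β = −½·[z(H)² − z(FA)²] = −0.5 × (0.093 − 0.498) = 0.2025

ln β = 0.20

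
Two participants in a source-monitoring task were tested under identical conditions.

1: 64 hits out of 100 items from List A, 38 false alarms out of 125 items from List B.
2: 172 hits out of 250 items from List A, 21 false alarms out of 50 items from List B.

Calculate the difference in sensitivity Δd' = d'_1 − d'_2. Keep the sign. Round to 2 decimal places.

Δd' = 0.18

1: z(0.6400) = 0.358, z(0.3040) = -0.513, d' = 0.871
2: z(0.6880) = 0.490, z(0.4200) = -0.202, d' = 0.692
Δd' = d'_1 − d'_2 = 0.871 − 0.692 = 0.179
1 has the higher sensitivity.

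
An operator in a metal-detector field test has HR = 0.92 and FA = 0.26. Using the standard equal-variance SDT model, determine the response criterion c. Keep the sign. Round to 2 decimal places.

z(H) = 1.405
z(FA) = -0.643
c = −½·[z(H) + z(FA)] = −0.5 × (1.405 + (-0.643)) = -0.381

c = -0.38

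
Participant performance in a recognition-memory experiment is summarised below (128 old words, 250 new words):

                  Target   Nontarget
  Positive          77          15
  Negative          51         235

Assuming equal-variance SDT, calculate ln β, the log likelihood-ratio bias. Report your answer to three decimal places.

ln β = 1.176

H = 77/128 = 0.6016
FA = 15/250 = 0.0600
z(0.6016) = 0.2575, z(0.0600) = -1.5548
ln β = −½·[z(H)² − z(FA)²] = −0.5 × (0.0663 − 2.4174) = 1.17555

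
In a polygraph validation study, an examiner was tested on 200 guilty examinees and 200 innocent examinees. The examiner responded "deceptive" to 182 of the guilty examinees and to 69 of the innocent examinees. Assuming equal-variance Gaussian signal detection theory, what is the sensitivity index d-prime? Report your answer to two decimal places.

H = 182/200 = 0.9100
FA = 69/200 = 0.3450
z(H) = 1.341
z(FA) = -0.399
d' = z(H) − z(FA) = 1.341 − (-0.399) = 1.740

d-prime = 1.74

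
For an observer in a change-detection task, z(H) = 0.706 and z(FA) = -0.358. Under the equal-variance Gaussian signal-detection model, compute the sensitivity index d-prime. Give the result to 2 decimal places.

d' = z(H) − z(FA) = 0.706 − (-0.358) = 1.064

d-prime = 1.06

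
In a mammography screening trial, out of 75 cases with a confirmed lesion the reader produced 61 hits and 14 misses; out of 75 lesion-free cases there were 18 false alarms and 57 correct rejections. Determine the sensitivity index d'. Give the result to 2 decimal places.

H = 61/75 = 0.8133
FA = 18/75 = 0.2400
z(H) = 0.890
z(FA) = -0.706
d' = z(H) − z(FA) = 0.890 − (-0.706) = 1.596

d' = 1.60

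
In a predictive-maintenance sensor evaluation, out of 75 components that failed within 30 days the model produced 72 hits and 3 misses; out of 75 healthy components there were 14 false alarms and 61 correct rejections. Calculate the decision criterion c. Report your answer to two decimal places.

H = 72/75 = 0.9600
FA = 14/75 = 0.1867
z(H) = z(0.9600) = 1.751
z(FA) = z(0.1867) = -0.890
c = −½·[z(H) + z(FA)] = −0.5 × (1.751 + (-0.890)) = -0.4305
c < 0: the model has a liberal response bias.

c = -0.43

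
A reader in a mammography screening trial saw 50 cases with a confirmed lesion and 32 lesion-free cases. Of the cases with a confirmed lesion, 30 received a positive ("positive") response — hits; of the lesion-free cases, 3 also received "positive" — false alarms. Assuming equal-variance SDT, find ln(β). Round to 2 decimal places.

ln β = 0.84

H = 30/50 = 0.6000
FA = 3/32 = 0.0938
z(H) = z(0.6000) = 0.253
z(FA) = z(0.0938) = -1.318
ln β = −½·[z(H)² − z(FA)²] = −0.5 × (0.064 − 1.737) = 0.8365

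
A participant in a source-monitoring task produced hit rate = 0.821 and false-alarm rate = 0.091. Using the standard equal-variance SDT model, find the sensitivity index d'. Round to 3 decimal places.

Φ⁻¹(H) = Φ⁻¹(0.821) = 0.9192
Φ⁻¹(FA) = Φ⁻¹(0.091) = -1.3346
d' = z(H) − z(FA) = 0.9192 − (-1.3346) = 2.2538

d' = 2.254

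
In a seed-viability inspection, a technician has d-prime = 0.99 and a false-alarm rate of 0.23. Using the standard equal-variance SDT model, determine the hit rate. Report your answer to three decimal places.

hit rate = 0.599

z(false-alarm rate) = z(0.23) = -0.7388
z(H) = z(FA) + d' = -0.7388 + 0.99 = 0.2512
hit rate = Φ(0.2512) = 0.5992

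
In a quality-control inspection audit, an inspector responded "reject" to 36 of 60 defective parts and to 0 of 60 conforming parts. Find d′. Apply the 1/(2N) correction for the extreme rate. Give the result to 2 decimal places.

d′ = 2.65

The false-alarm rate is 0/60 = 0, so apply the 1/(2N) correction: FA → 1/(2·60) = 0.00833.
z(H) = z(0.60000) = 0.253
z(FA) = z(0.00833) = -2.394
d' = 0.253 − (-2.394) = 2.647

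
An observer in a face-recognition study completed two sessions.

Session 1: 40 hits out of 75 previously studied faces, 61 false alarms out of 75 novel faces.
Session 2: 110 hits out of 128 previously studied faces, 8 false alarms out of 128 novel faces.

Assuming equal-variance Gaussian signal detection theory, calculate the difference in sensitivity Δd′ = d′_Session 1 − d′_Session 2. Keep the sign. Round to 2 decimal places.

Session 1: z(0.5333) = 0.084, z(0.8133) = 0.890, d' = -0.806
Session 2: z(0.8594) = 1.078, z(0.0625) = -1.534, d' = 2.612
Δd' = d'_Session 1 − d'_Session 2 = -0.806 − 2.612 = -3.418
Session 2 has the higher sensitivity.

Δd′ = -3.42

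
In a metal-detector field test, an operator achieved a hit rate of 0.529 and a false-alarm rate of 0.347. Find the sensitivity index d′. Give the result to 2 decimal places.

d′ = 0.47

z(0.529) = 0.073, z(0.347) = -0.393
d' = z(H) − z(FA) = 0.073 − (-0.393) = 0.466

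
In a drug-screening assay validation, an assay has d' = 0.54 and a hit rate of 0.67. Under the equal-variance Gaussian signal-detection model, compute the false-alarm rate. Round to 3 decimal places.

false-alarm rate = 0.460

z(hit rate) = z(0.67) = 0.4399
z(FA) = z(H) − d' = 0.4399 − 0.54 = -0.1001
false-alarm rate = Φ(-0.1001) = 0.4601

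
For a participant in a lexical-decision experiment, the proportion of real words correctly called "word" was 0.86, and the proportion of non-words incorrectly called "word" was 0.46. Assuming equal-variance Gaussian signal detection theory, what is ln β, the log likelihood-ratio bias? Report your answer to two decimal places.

z(H) = z(0.86) = 1.080
z(FA) = z(0.46) = -0.100
ln β = −½·[z(H)² − z(FA)²] = −0.5 × (1.166 − 0.010) = -0.578

ln β = -0.58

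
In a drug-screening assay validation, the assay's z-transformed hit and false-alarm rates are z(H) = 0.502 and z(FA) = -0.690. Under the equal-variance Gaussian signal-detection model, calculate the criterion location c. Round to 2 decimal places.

c = −½·[z(H) + z(FA)] = −½·(0.502 + (-0.690)) = 0.094

c = 0.09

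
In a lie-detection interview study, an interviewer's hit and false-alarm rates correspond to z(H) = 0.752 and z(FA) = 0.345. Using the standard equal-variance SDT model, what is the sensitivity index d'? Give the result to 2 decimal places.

d' = z(H) − z(FA) = 0.752 − 0.345 = 0.407

d' = 0.41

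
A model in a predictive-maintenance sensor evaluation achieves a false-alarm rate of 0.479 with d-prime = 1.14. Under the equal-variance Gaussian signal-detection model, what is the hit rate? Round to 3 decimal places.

hit rate = 0.862

z(false-alarm rate) = z(0.479) = -0.0527
z(H) = z(FA) + d' = -0.0527 + 1.14 = 1.0873
hit rate = Φ(1.0873) = 0.8615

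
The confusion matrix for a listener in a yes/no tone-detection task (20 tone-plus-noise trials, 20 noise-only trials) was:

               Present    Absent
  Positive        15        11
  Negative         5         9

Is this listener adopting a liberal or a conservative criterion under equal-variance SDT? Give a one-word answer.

liberal

z(H) = 0.674, z(FA) = 0.126
c = −½·(z(H) + z(FA)) = -0.400
c < 0 → liberal criterion (biased toward responding “yes”).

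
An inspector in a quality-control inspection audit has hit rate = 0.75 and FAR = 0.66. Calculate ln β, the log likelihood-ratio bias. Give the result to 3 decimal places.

Φ⁻¹(0.75) = 0.6745, Φ⁻¹(0.66) = 0.4125
ln β = −½·[z(H)² − z(FA)²] = −0.5 × (0.4550 − 0.1702) = -0.1424

ln β = -0.142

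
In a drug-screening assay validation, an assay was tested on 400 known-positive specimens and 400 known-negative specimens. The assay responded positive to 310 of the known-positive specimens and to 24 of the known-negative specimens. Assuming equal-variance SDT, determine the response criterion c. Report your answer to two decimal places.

c = 0.40

H = 310/400 = 0.7750
FA = 24/400 = 0.0600
z(H) = z(0.7750) = 0.755
z(FA) = z(0.0600) = -1.555
c = −½·[z(H) + z(FA)] = −0.5 × (0.755 + (-1.555)) = 0.400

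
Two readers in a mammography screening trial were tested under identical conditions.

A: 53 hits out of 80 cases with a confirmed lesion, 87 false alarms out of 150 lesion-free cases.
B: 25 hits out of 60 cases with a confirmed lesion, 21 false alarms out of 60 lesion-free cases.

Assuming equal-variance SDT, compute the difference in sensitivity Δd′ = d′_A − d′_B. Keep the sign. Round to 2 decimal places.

Δd′ = 0.04

A: z(0.6625) = 0.419, z(0.5800) = 0.202, d' = 0.217
B: z(0.4167) = -0.210, z(0.3500) = -0.385, d' = 0.175
Δd' = d'_A − d'_B = 0.217 − 0.175 = 0.042
A has the higher sensitivity.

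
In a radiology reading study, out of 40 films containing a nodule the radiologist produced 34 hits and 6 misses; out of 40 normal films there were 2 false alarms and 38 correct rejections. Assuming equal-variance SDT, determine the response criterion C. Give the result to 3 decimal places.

H = 34/40 = 0.8500
FA = 2/40 = 0.0500
z(H) = 1.0364
z(FA) = -1.6449
c = −½·[z(H) + z(FA)] = −0.5 × (1.0364 + (-1.6449)) = 0.30425

C = 0.304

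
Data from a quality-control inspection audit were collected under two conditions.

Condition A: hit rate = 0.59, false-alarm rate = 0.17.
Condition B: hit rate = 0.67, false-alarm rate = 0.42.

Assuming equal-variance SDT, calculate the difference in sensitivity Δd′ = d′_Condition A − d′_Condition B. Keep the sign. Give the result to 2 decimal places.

Δd′ = 0.54

Condition A: z(0.59) = 0.228, z(0.17) = -0.954, d' = 1.182
Condition B: z(0.67) = 0.440, z(0.42) = -0.202, d' = 0.642
Δd' = d'_Condition A − d'_Condition B = 1.182 − 0.642 = 0.540
Condition A has the higher sensitivity.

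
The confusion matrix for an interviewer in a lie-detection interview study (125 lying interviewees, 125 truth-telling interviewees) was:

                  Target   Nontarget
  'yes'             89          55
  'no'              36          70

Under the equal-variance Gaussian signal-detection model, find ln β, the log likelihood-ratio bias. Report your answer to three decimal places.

H = 89/125 = 0.7120
FA = 55/125 = 0.4400
Φ⁻¹(0.7120) = 0.5592, Φ⁻¹(0.4400) = -0.1510
ln β = −½·[z(H)² − z(FA)²] = −0.5 × (0.3127 − 0.0228) = -0.14495

ln β = -0.145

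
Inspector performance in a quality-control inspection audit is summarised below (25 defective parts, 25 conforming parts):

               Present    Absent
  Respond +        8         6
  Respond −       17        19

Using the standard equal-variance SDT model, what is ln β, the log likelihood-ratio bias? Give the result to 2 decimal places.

H = 8/25 = 0.3200
FA = 6/25 = 0.2400
z(H) = z(0.3200) = -0.468
z(FA) = z(0.2400) = -0.706
ln β = −½·[z(H)² − z(FA)²] = −0.5 × (0.219 − 0.498) = 0.1395

ln β = 0.14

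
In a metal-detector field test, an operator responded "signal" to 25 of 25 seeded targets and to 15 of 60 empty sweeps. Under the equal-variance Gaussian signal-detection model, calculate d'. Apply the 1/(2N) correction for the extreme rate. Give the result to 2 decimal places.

The hit rate is 25/25 = 1, so apply the 1/(2N) correction: H → 1 − 1/(2·25) = 0.98000.
z(H) = z(0.98000) = 2.054
z(FA) = z(0.25000) = -0.674
d' = 2.054 − (-0.674) = 2.728

d' = 2.73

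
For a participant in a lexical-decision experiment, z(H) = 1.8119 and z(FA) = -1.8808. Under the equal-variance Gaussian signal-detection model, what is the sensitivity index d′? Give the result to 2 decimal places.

d' = z(H) − z(FA) = 1.8119 − (-1.8808) = 3.6927

d′ = 3.69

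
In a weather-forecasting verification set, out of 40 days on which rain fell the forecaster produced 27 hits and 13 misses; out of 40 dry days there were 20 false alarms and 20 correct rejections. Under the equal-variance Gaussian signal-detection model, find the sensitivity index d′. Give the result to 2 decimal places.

H = 27/40 = 0.6750
FA = 20/40 = 0.5000
Φ⁻¹(H) = 0.4538
Φ⁻¹(FA) = 0.0000
d' = z(H) − z(FA) = 0.4538 − 0.0000 = 0.4538

d′ = 0.45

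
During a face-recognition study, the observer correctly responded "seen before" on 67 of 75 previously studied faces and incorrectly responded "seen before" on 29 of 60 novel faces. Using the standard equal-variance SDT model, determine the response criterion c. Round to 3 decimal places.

c = -0.601

H = 67/75 = 0.8933
FA = 29/60 = 0.4833
Φ⁻¹(H) = Φ⁻¹(0.8933) = 1.2443
Φ⁻¹(FA) = Φ⁻¹(0.4833) = -0.0419
c = −½·[z(H) + z(FA)] = −0.5 × (1.2443 + (-0.0419)) = -0.6012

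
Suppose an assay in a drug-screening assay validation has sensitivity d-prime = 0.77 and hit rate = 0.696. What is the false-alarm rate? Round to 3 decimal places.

z(hit rate) = z(0.696) = 0.5129
z(FA) = z(H) − d' = 0.5129 − 0.77 = -0.2571
false-alarm rate = Φ(-0.2571) = 0.3986

false-alarm rate = 0.399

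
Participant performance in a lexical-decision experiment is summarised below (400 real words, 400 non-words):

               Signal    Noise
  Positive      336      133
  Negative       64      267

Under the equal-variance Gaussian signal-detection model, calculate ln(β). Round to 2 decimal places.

ln β = -0.40

H = 336/400 = 0.8400
FA = 133/400 = 0.3325
z(H) = z(0.8400) = 0.994
z(FA) = z(0.3325) = -0.433
ln β = −½·[z(H)² − z(FA)²] = −0.5 × (0.988 − 0.187) = -0.4005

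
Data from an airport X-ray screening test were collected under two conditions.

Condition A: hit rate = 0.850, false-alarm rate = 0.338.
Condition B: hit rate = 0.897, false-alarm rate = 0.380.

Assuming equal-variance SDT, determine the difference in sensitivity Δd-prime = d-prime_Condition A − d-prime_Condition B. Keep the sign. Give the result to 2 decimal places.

Condition A: z(0.850) = 1.036, z(0.338) = -0.418, d' = 1.454
Condition B: z(0.897) = 1.265, z(0.380) = -0.305, d' = 1.570
Δd' = d'_Condition A − d'_Condition B = 1.454 − 1.570 = -0.116
Condition B has the higher sensitivity.

Δd-prime = -0.12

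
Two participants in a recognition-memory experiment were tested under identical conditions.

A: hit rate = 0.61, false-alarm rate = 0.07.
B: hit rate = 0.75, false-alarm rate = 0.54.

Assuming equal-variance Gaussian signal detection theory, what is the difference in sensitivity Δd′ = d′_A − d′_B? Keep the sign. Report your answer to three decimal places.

Δd′ = 1.181

A: z(0.61) = 0.2793, z(0.07) = -1.4758, d' = 1.7551
B: z(0.75) = 0.6745, z(0.54) = 0.1004, d' = 0.5741
Δd' = d'_A − d'_B = 1.7551 − 0.5741 = 1.1810
A has the higher sensitivity.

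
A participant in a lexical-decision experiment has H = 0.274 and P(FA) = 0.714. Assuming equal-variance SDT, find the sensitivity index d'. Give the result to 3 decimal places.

z(H) = -0.6008
z(FA) = 0.5651
d' = z(H) − z(FA) = -0.6008 − 0.5651 = -1.1659

d' = -1.166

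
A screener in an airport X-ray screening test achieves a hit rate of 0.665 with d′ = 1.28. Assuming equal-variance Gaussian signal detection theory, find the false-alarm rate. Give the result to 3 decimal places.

z(hit rate) = z(0.665) = 0.4261
z(FA) = z(H) − d' = 0.4261 − 1.28 = -0.8539
false-alarm rate = Φ(-0.8539) = 0.1966

false-alarm rate = 0.197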